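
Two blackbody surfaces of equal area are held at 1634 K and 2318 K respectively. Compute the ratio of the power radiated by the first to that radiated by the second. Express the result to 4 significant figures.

With equal areas, P₁/P₂ = (T₁/T₂)⁴ = (1634/2318)⁴ = 0.2469.

P₁/P₂ ≈ 0.2469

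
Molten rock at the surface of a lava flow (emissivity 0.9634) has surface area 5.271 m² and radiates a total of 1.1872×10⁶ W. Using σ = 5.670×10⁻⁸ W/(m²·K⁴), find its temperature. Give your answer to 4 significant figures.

T ≈ 1425 K

Area A = 5.271 m².
P = εσAT⁴ ⇒ T = (P/(εσA))^(1/4) = (1.1872×10⁶/(0.9634×5.670×10⁻⁸×5.271))^(1/4) = 1425 K.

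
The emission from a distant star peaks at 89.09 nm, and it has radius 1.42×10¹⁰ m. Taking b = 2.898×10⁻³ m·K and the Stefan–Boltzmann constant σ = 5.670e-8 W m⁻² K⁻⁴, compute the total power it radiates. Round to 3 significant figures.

P ≈ 1.61×10³² W

Wien's law: T = b/λ_max = 2.898×10⁻³/8.909×10⁻⁸ = 32528.9 K.
Surface area A = 4πR² = 4π(1.42×10¹⁰ m)² = 2.53388×10²¹ m².
Then P = σAT⁴ = 5.670×10⁻⁸×2.53388×10²¹×(32528.9)⁴ = 1.61×10³² W.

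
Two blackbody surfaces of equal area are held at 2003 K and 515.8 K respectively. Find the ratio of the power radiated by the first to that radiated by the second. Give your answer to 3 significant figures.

With equal areas, P₁/P₂ = (T₁/T₂)⁴ = (2003/515.8)⁴ = 227.

P₁/P₂ ≈ 227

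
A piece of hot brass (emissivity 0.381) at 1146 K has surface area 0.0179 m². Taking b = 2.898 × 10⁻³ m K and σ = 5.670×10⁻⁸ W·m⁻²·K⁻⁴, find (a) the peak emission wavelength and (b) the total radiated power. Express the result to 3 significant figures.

λ_max ≈ 2.53 μm; P ≈ 667 W

(a) λ_max = b/T = 2.898×10⁻³/1146 = 2.529×10⁻⁶ m = 2.53 μm.
Area A = 0.0179 m².
(b) P = εσAT⁴ = 0.381×5.670×10⁻⁸×0.0179×(1146)⁴ = 667 W.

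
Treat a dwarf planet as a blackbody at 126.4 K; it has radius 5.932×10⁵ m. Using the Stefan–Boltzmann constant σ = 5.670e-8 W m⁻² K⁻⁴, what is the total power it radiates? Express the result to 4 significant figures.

P ≈ 6.400×10¹³ W

Surface area A = 4πR² = 4π(5.932×10⁵ m)² = 4.42193×10¹² m².
P = σAT⁴ = 5.670×10⁻⁸ × 4.42193×10¹² × (126.4)⁴ = 6.400×10¹³ W.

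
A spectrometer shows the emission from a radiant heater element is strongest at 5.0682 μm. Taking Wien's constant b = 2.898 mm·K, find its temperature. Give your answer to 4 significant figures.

T ≈ 571.8 K

Wien's law gives T = b/λ_max = (2.898×10⁻³ m·K)/(5.0682×10⁻⁶ m) = 571.8 K.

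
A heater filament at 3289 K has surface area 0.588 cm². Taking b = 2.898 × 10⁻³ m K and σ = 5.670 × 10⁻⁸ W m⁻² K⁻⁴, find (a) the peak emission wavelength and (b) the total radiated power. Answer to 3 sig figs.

λ_max ≈ 0.881 μm; P ≈ 390 W

(a) λ_max = b/T = 2.898×10⁻³/3289 = 8.811×10⁻⁷ m = 0.881 μm.
Area A = 0.588 cm² = 5.88×10⁻⁵ m².
(b) P = σAT⁴ = 5.670×10⁻⁸×5.88×10⁻⁵×(3289)⁴ = 390 W.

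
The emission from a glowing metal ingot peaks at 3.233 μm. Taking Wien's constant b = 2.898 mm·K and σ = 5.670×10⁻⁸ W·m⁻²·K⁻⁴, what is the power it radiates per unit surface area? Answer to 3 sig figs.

Wien's law: T = b/λ_max = 2.898×10⁻³/3.233×10⁻⁶ = 896.381 K.
Then I = σT⁴ = 5.670×10⁻⁸×(896.381)⁴ = 3.66×10⁴ W/m².

I ≈ 3.66×10⁴ W/m²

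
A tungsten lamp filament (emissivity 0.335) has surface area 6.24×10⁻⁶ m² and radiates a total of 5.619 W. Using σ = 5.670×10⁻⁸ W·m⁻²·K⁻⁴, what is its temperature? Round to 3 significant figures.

Area A = 6.24×10⁻⁶ m².
P = εσAT⁴ ⇒ T = (P/(εσA))^(1/4) = (5.619/(0.335×5.670×10⁻⁸×6.24×10⁻⁶))^(1/4) = 2.62×10³ K.

T ≈ 2.62×10³ K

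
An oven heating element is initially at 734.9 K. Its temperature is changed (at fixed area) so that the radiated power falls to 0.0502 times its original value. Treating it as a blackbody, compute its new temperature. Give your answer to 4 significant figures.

T₂ ≈ 347.9 K

P ∝ T⁴, so T₂/T₁ = (P₂/P₁)^(1/4) = (0.0502)^(1/4) = 0.473343.
T₂ = 734.9 × 0.473343 = 347.9 K.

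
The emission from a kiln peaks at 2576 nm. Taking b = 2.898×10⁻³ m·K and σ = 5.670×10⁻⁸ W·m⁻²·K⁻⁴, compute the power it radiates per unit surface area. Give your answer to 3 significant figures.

Wien's law: T = b/λ_max = 2.898×10⁻³/2.576×10⁻⁶ = 1125.00 K.
Then I = σT⁴ = 5.670×10⁻⁸×(1125.00)⁴ = 9.08×10⁴ W/m².

I ≈ 9.08×10⁴ W/m²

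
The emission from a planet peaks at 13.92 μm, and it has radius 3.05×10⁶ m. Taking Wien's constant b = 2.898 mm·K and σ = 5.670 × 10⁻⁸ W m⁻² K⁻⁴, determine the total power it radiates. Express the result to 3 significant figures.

P ≈ 1.25×10¹⁶ W

Wien's law: T = b/λ_max = 2.898×10⁻³/1.392×10⁻⁵ = 208.190 K.
Surface area A = 4πR² = 4π(3.05×10⁶ m)² = 1.16899×10¹⁴ m².
Then P = σAT⁴ = 5.670×10⁻⁸×1.16899×10¹⁴×(208.190)⁴ = 1.25×10¹⁶ W.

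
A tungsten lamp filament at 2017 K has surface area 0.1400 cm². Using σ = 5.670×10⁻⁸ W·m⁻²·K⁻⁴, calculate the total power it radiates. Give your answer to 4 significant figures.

P ≈ 13.14 W

Area A = 0.1400 cm² = 1.400×10⁻⁵ m².
P = σAT⁴ = 5.670×10⁻⁸ × 1.400×10⁻⁵ × (2017)⁴ = 13.14 W.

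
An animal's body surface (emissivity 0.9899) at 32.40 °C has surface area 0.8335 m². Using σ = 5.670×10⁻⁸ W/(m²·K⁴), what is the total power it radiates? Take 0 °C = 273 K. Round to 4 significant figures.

P ≈ 407.0 W

T = 32.40 °C + 273 = 305.40 K.
Area A = 0.8335 m².
P = εσAT⁴ = 0.9899 × 5.670×10⁻⁸ × 0.8335 × (305.40)⁴ = 407.0 W.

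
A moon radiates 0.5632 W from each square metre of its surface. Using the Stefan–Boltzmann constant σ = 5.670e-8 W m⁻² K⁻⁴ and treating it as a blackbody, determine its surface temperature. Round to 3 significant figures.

T ≈ 56.1 K

I = σT⁴, so T = (I/σ)^(1/4) = (0.5632/(5.670×10⁻⁸))^(1/4) = 56.1 K.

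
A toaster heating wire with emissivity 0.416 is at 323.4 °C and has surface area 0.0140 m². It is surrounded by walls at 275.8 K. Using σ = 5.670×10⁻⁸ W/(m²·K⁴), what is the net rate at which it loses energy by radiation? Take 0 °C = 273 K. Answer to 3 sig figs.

T = 323.4 °C + 273 = 596.4 K.
Area A = 0.0140 m².
Net radiated power P_net = εσA(T⁴ − T₀⁴) = 0.416×5.670×10⁻⁸×0.0140×(596.4⁴ − 275.8⁴).
T⁴ − T₀⁴ = 1.26517×10¹¹ − 5.78598×10⁹ = 1.20731×10¹¹ K⁴, so P_net = 39.9 W.

Net loss ≈ 39.9 W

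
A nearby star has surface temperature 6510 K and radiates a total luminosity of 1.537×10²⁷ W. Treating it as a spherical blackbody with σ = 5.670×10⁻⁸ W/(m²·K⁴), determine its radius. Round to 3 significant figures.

R ≈ 1.10×10⁹ m

L = 4πR²σT⁴ ⇒ R = √(L/(4πσT⁴)).
σT⁴ = 1.01837×10⁸ W/m², so R = √(1.537×10²⁷/(4π×1.01837×10⁸)) = 1.10×10⁹ m.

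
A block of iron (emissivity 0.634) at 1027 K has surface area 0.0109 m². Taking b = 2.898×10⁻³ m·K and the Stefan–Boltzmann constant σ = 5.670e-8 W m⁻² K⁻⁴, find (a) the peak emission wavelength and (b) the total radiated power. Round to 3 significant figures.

(a) λ_max = b/T = 2.898×10⁻³/1027 = 2.822×10⁻⁶ m = 2.82×10³ nm.
Area A = 0.0109 m².
(b) P = εσAT⁴ = 0.634×5.670×10⁻⁸×0.0109×(1027)⁴ = 436 W.

λ_max ≈ 2.82×10³ nm; P ≈ 436 W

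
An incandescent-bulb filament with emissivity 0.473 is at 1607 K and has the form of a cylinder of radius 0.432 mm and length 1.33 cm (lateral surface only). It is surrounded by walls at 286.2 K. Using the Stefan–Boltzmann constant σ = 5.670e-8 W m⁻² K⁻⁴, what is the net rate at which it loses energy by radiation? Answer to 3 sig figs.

Net loss ≈ 6.45 W

Lateral area A = 2πrL = 2π×4.32×10⁻⁴×0.0133 = 3.61007×10⁻⁵ m².
Net radiated power P_net = εσA(T⁴ − T₀⁴) = 0.473×5.670×10⁻⁸×3.61007×10⁻⁵×(1607⁴ − 286.2⁴).
T⁴ − T₀⁴ = 6.66904×10¹² − 6.70932×10⁹ = 6.66233×10¹² K⁴, so P_net = 6.45 W.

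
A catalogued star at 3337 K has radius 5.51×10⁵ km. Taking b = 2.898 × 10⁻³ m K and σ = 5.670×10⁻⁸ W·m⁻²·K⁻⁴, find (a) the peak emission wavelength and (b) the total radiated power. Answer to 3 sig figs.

(a) λ_max = b/T = 2.898×10⁻³/3337 = 8.684×10⁻⁷ m = 0.868 μm.
Surface area A = 4πR² = 4π(5.51×10⁸ m)² = 3.81516×10¹⁸ m².
(b) P = σAT⁴ = 5.670×10⁻⁸×3.81516×10¹⁸×(3337)⁴ = 2.68×10²⁵ W.

λ_max ≈ 0.868 μm; P ≈ 2.68×10²⁵ W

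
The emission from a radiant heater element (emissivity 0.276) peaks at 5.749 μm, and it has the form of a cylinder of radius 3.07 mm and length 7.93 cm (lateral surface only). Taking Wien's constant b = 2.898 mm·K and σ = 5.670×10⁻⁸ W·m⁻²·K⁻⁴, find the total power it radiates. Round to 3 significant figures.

Wien's law: T = b/λ_max = 2.898×10⁻³/5.749×10⁻⁶ = 504.088 K.
Lateral area A = 2πrL = 2π×3.07×10⁻³×0.0793 = 1.52965×10⁻³ m².
Then P = εσAT⁴ = 0.276×5.670×10⁻⁸×1.52965×10⁻³×(504.088)⁴ = 1.55 W.

P ≈ 1.55 W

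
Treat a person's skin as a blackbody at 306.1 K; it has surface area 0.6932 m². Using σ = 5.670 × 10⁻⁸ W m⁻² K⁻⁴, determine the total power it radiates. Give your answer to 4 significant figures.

Area A = 0.6932 m².
P = σAT⁴ = 5.670×10⁻⁸ × 0.6932 × (306.1)⁴ = 345.1 W.

P ≈ 345.1 W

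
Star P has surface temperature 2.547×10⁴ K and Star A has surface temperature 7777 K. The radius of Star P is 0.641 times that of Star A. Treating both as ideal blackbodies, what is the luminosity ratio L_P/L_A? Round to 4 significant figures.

L_P/L_A ≈ 47.27

L ∝ R²T⁴, so L_P/L_A = (R_P/R_A)²(T_P/T_A)⁴ = (0.641)² × (2.547×10⁴/7777)⁴ = 0.410881 × 115.045 = 47.27.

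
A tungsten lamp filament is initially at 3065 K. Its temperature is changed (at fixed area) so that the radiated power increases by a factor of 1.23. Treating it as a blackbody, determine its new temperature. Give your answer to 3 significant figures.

P ∝ T⁴, so T₂/T₁ = (P₂/P₁)^(1/4) = (1.23)^(1/4) = 1.05312.
T₂ = 3065 × 1.05312 = 3.23×10³ K.

T₂ ≈ 3.23×10³ K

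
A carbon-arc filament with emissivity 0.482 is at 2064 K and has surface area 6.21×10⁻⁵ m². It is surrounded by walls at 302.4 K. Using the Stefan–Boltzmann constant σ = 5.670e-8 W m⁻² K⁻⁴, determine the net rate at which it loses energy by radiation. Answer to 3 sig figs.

Net loss ≈ 30.8 W

Area A = 6.21×10⁻⁵ m².
Net radiated power P_net = εσA(T⁴ − T₀⁴) = 0.482×5.670×10⁻⁸×6.21×10⁻⁵×(2064⁴ − 302.4⁴).
T⁴ − T₀⁴ = 1.81484×10¹³ − 8.36233×10⁹ = 1.81400×10¹³ K⁴, so P_net = 30.8 W.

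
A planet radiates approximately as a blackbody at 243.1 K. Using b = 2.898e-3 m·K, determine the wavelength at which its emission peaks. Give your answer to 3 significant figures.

Wien's displacement law: λ_max = b/T = (2.898×10⁻³ m·K)/(243.1 K) = 1.192×10⁻⁵ m.
That is 11.9 μm, in the infrared range.

λ_max ≈ 11.9 μm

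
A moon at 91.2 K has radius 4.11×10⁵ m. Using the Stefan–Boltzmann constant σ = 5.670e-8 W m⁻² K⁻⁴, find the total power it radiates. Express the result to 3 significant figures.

Surface area A = 4πR² = 4π(4.11×10⁵ m)² = 2.12272×10¹² m².
P = σAT⁴ = 5.670×10⁻⁸ × 2.12272×10¹² × (91.2)⁴ = 8.33×10¹² W.

P ≈ 8.33×10¹² W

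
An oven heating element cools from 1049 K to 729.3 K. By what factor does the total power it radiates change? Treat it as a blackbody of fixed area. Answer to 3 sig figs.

P₂/P₁ ≈ 0.234

P ∝ T⁴, so P₂/P₁ = (T₂/T₁)⁴ = (729.3/1049)⁴ = (0.695234)⁴ = 0.234.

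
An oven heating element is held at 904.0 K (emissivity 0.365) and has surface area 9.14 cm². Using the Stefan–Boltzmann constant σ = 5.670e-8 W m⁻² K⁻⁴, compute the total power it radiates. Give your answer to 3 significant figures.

P ≈ 12.6 W

Area A = 9.14 cm² = 9.14×10⁻⁴ m².
P = εσAT⁴ = 0.365 × 5.670×10⁻⁸ × 9.14×10⁻⁴ × (904.0)⁴ = 12.6 W.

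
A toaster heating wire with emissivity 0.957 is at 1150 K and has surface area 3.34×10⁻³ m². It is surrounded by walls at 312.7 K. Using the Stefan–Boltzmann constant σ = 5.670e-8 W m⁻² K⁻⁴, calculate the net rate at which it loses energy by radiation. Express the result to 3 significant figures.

Net loss ≈ 315 W

Area A = 3.34×10⁻³ m².
Net radiated power P_net = εσA(T⁴ − T₀⁴) = 0.957×5.670×10⁻⁸×3.34×10⁻³×(1150⁴ − 312.7⁴).
T⁴ − T₀⁴ = 1.74901×10¹² − 9.56118×10⁹ = 1.73945×10¹² K⁴, so P_net = 315 W.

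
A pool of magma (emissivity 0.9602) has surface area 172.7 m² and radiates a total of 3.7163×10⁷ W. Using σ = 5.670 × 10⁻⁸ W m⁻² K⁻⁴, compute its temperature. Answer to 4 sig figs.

T ≈ 1410 K

Area A = 172.7 m².
P = εσAT⁴ ⇒ T = (P/(εσA))^(1/4) = (3.7163×10⁷/(0.9602×5.670×10⁻⁸×172.7))^(1/4) = 1410 K.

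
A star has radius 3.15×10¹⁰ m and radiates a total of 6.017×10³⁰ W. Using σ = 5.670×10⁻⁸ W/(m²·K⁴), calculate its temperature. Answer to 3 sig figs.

Surface area A = 4πR² = 4π(3.15×10¹⁰ m)² = 1.24690×10²² m².
P = σAT⁴ ⇒ T = (P/(σA))^(1/4) = (6.017×10³⁰/(5.670×10⁻⁸×1.24690×10²²))^(1/4) = 9.60×10³ K.

T ≈ 9.60×10³ K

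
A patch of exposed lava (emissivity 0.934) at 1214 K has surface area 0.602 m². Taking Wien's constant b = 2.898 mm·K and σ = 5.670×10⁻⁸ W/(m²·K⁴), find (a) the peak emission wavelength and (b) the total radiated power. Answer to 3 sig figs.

(a) λ_max = b/T = 2.898×10⁻³/1214 = 2.387×10⁻⁶ m = 2.39 μm.
Area A = 0.602 m².
(b) P = εσAT⁴ = 0.934×5.670×10⁻⁸×0.602×(1214)⁴ = 6.92×10⁴ W.

λ_max ≈ 2.39 μm; P ≈ 6.92×10⁴ W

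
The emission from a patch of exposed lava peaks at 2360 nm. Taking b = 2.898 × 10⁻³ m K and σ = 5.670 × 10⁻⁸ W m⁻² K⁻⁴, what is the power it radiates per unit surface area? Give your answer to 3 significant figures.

I ≈ 1.29×10⁵ W/m²

Wien's law: T = b/λ_max = 2.898×10⁻³/2.360×10⁻⁶ = 1227.97 K.
Then I = σT⁴ = 5.670×10⁻⁸×(1227.97)⁴ = 1.29×10⁵ W/m².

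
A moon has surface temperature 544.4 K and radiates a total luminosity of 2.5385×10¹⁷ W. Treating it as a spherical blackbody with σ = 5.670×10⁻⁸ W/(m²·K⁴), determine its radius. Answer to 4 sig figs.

L = 4πR²σT⁴ ⇒ R = √(L/(4πσT⁴)).
σT⁴ = 4980.30 W/m², so R = √(2.5385×10¹⁷/(4π×4980.30)) = 2.014×10⁶ m.

R ≈ 2.014×10⁶ m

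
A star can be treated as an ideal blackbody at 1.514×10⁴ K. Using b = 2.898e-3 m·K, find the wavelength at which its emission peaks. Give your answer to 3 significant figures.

Wien's displacement law: λ_max = b/T = (2.898×10⁻³ m·K)/(1.514×10⁴ K) = 1.914×10⁻⁷ m.
That is 191 nm, in the ultraviolet range.

λ_max ≈ 191 nm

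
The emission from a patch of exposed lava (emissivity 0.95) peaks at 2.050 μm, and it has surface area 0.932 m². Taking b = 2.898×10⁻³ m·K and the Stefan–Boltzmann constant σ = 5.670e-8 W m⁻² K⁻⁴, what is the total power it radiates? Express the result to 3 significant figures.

P ≈ 2.00×10⁵ W

Wien's law: T = b/λ_max = 2.898×10⁻³/2.050×10⁻⁶ = 1413.66 K.
Area A = 0.932 m².
Then P = εσAT⁴ = 0.95×5.670×10⁻⁸×0.932×(1413.66)⁴ = 2.00×10⁵ W.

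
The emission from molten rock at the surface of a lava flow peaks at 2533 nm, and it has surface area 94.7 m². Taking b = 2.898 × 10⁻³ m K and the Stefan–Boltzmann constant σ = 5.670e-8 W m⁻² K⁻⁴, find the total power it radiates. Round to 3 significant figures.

Wien's law: T = b/λ_max = 2.898×10⁻³/2.533×10⁻⁶ = 1144.10 K.
Area A = 94.7 m².
Then P = σAT⁴ = 5.670×10⁻⁸×94.7×(1144.10)⁴ = 9.20×10⁶ W.

P ≈ 9.20×10⁶ W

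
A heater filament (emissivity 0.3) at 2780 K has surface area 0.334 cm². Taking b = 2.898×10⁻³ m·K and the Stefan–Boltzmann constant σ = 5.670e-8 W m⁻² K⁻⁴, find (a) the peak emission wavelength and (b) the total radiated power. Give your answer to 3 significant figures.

λ_max ≈ 1.04×10³ nm; P ≈ 33.9 W

(a) λ_max = b/T = 2.898×10⁻³/2780 = 1.042×10⁻⁶ m = 1.04×10³ nm.
Area A = 0.334 cm² = 3.34×10⁻⁵ m².
(b) P = εσAT⁴ = 0.3×5.670×10⁻⁸×3.34×10⁻⁵×(2780)⁴ = 33.9 W.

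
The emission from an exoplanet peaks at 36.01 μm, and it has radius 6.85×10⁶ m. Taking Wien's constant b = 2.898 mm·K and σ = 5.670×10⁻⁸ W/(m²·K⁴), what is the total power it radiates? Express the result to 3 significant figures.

P ≈ 1.40×10¹⁵ W

Wien's law: T = b/λ_max = 2.898×10⁻³/3.601×10⁻⁵ = 80.4776 K.
Surface area A = 4πR² = 4π(6.85×10⁶ m)² = 5.89646×10¹⁴ m².
Then P = σAT⁴ = 5.670×10⁻⁸×5.89646×10¹⁴×(80.4776)⁴ = 1.40×10¹⁵ W.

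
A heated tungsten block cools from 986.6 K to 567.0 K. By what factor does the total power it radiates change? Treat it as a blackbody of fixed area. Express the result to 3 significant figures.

P₂/P₁ ≈ 0.109

P ∝ T⁴, so P₂/P₁ = (T₂/T₁)⁴ = (567.0/986.6)⁴ = (0.574701)⁴ = 0.109.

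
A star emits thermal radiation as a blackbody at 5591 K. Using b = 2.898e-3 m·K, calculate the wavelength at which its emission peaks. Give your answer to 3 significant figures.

λ_max ≈ 518 nm

Wien's displacement law: λ_max = b/T = (2.898×10⁻³ m·K)/(5591 K) = 5.183×10⁻⁷ m.
That is 518 nm, in the visible range.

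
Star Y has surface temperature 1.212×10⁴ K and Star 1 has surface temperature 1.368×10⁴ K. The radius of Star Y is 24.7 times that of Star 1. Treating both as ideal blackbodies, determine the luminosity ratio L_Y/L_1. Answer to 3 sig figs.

L ∝ R²T⁴, so L_Y/L_1 = (R_Y/R_1)²(T_Y/T_1)⁴ = (24.7)² × (1.212×10⁴/1.368×10⁴)⁴ = 610.09 × 0.616121 = 376.

L_Y/L_1 ≈ 376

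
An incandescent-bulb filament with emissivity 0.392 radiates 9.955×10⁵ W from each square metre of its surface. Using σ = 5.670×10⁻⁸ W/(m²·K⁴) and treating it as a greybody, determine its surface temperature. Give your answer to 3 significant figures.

T ≈ 2.59×10³ K

I = εσT⁴, so T = (I/εσ)^(1/4) = (9.955×10⁵/(0.392×5.670×10⁻⁸))^(1/4) = 2.59×10³ K.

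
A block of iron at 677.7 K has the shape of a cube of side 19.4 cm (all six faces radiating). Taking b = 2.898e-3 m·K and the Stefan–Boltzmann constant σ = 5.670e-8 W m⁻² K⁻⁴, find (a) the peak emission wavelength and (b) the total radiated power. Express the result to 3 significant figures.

λ_max ≈ 4.28 μm; P ≈ 2.70×10³ W

(a) λ_max = b/T = 2.898×10⁻³/677.7 = 4.276×10⁻⁶ m = 4.28 μm.
Area A = 6s² = 6×(0.194 m)² = 0.225816 m².
(b) P = σAT⁴ = 5.670×10⁻⁸×0.225816×(677.7)⁴ = 2.70×10³ W.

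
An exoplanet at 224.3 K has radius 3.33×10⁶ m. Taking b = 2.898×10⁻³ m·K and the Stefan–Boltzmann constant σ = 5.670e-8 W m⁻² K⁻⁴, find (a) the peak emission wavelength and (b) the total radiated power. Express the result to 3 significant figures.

λ_max ≈ 12.9 μm; P ≈ 2.00×10¹⁶ W

(a) λ_max = b/T = 2.898×10⁻³/224.3 = 1.292×10⁻⁵ m = 12.9 μm.
Surface area A = 4πR² = 4π(3.33×10⁶ m)² = 1.39347×10¹⁴ m².
(b) P = σAT⁴ = 5.670×10⁻⁸×1.39347×10¹⁴×(224.3)⁴ = 2.00×10¹⁶ W.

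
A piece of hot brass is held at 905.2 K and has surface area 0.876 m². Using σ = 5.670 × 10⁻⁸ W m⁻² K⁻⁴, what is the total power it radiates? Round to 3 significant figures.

P ≈ 3.33×10⁴ W

Area A = 0.876 m².
P = σAT⁴ = 5.670×10⁻⁸ × 0.876 × (905.2)⁴ = 3.33×10⁴ W.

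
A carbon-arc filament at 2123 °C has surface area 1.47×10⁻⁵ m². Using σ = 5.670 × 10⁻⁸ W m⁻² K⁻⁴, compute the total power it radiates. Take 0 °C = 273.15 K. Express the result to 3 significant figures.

P ≈ 27.5 W

T = 2123 °C + 273.15 = 2396.15 K.
Area A = 1.47×10⁻⁵ m².
P = σAT⁴ = 5.670×10⁻⁸ × 1.47×10⁻⁵ × (2396.15)⁴ = 27.5 W.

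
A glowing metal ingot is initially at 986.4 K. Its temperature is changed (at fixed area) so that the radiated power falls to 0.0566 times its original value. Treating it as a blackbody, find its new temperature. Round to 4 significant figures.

T₂ ≈ 481.1 K

P ∝ T⁴, so T₂/T₁ = (P₂/P₁)^(1/4) = (0.0566)^(1/4) = 0.487758.
T₂ = 986.4 × 0.487758 = 481.1 K.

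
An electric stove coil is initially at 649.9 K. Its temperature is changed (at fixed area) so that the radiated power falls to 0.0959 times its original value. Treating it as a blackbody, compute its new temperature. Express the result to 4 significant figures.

P ∝ T⁴, so T₂/T₁ = (P₂/P₁)^(1/4) = (0.0959)^(1/4) = 0.556487.
T₂ = 649.9 × 0.556487 = 361.7 K.

T₂ ≈ 361.7 K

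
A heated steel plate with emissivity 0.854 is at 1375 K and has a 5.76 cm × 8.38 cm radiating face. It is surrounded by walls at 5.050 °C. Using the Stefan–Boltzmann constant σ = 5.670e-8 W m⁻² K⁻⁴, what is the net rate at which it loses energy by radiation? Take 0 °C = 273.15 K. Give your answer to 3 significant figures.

Surroundings: T = 5.050 °C + 273.15 = 278.200 K.
Area A = 0.0576 × 0.0838 = 4.82688×10⁻³ m².
Net radiated power P_net = εσA(T⁴ − T₀⁴) = 0.854×5.670×10⁻⁸×4.82688×10⁻³×(1375⁴ − 278.200⁴).
T⁴ − T₀⁴ = 3.57446×10¹² − 5.99002×10⁹ = 3.56847×10¹² K⁴, so P_net = 834 W.

Net loss ≈ 834 W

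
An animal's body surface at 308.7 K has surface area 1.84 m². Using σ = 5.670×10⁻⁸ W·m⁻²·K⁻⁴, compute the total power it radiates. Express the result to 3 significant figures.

P ≈ 947 W

Area A = 1.84 m².
P = σAT⁴ = 5.670×10⁻⁸ × 1.84 × (308.7)⁴ = 947 W.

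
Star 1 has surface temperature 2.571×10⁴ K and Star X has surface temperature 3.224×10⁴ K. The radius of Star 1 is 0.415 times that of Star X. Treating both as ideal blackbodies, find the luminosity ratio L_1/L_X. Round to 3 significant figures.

L_1/L_X ≈ 0.0697

L ∝ R²T⁴, so L_1/L_X = (R_1/R_X)²(T_1/T_X)⁴ = (0.415)² × (2.571×10⁴/3.224×10⁴)⁴ = 0.172225 × 0.404416 = 0.0697.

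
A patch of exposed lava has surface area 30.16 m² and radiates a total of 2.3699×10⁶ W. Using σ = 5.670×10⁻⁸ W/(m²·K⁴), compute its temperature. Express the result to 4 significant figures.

T ≈ 1085 K

Area A = 30.16 m².
P = σAT⁴ ⇒ T = (P/(σA))^(1/4) = (2.3699×10⁶/(5.670×10⁻⁸×30.16))^(1/4) = 1085 K.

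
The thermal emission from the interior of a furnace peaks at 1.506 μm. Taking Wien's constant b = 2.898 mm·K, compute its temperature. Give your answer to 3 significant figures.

T ≈ 1.92×10³ K

Wien's law gives T = b/λ_max = (2.898×10⁻³ m·K)/(1.506×10⁻⁶ m) = 1.92×10³ K.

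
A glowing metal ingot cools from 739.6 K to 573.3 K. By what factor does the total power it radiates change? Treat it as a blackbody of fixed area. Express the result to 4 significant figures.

P ∝ T⁴, so P₂/P₁ = (T₂/T₁)⁴ = (573.3/739.6)⁴ = (0.775149)⁴ = 0.3610.

P₂/P₁ ≈ 0.3610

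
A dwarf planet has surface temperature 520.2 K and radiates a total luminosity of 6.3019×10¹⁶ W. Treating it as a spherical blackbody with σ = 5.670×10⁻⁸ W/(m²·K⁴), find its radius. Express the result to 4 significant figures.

R ≈ 1.099×10⁶ m

L = 4πR²σT⁴ ⇒ R = √(L/(4πσT⁴)).
σT⁴ = 4152.07 W/m², so R = √(6.3019×10¹⁶/(4π×4152.07)) = 1.099×10⁶ m.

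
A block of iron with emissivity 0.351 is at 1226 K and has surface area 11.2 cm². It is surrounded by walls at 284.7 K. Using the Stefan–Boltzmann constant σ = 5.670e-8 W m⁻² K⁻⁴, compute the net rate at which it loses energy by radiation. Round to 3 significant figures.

Net loss ≈ 50.2 W

Area A = 11.2 cm² = 1.12×10⁻³ m².
Net radiated power P_net = εσA(T⁴ − T₀⁴) = 0.351×5.670×10⁻⁸×1.12×10⁻³×(1226⁴ − 284.7⁴).
T⁴ − T₀⁴ = 2.25924×10¹² − 6.56977×10⁹ = 2.25267×10¹² K⁴, so P_net = 50.2 W.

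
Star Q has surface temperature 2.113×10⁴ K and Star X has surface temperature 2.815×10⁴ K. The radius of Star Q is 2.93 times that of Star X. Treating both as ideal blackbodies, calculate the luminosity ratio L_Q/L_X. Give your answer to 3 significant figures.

L_Q/L_X ≈ 2.73

L ∝ R²T⁴, so L_Q/L_X = (R_Q/R_X)²(T_Q/T_X)⁴ = (2.93)² × (2.113×10⁴/2.815×10⁴)⁴ = 8.5849 × 0.317457 = 2.73.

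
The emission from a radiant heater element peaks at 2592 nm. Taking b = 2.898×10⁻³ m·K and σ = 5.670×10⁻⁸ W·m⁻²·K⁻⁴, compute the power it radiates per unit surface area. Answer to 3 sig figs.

Wien's law: T = b/λ_max = 2.898×10⁻³/2.592×10⁻⁶ = 1118.06 K.
Then I = σT⁴ = 5.670×10⁻⁸×(1118.06)⁴ = 8.86×10⁴ W/m².

I ≈ 8.86×10⁴ W/m²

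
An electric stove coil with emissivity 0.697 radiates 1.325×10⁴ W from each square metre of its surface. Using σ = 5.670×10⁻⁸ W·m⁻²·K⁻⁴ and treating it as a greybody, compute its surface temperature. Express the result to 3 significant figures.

T ≈ 761 K

I = εσT⁴, so T = (I/εσ)^(1/4) = (1.325×10⁴/(0.697×5.670×10⁻⁸))^(1/4) = 761 K.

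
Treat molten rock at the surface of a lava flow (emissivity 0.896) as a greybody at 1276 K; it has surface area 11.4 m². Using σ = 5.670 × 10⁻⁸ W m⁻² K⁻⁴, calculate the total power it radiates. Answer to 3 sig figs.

Area A = 11.4 m².
P = εσAT⁴ = 0.896 × 5.670×10⁻⁸ × 11.4 × (1276)⁴ = 1.54×10⁶ W.

P ≈ 1.54×10⁶ W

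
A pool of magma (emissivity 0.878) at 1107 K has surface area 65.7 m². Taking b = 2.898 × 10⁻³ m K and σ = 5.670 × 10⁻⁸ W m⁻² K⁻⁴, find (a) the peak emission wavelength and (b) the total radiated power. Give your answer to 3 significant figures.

(a) λ_max = b/T = 2.898×10⁻³/1107 = 2.618×10⁻⁶ m = 2.62 μm.
Area A = 65.7 m².
(b) P = εσAT⁴ = 0.878×5.670×10⁻⁸×65.7×(1107)⁴ = 4.91×10⁶ W.

λ_max ≈ 2.62 μm; P ≈ 4.91×10⁶ W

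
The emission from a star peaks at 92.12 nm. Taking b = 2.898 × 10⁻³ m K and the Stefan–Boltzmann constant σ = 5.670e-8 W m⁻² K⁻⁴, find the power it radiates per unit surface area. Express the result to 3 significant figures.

Wien's law: T = b/λ_max = 2.898×10⁻³/9.212×10⁻⁸ = 31459.0 K.
Then I = σT⁴ = 5.670×10⁻⁸×(31459.0)⁴ = 5.55×10¹⁰ W/m².

I ≈ 5.55×10¹⁰ W/m²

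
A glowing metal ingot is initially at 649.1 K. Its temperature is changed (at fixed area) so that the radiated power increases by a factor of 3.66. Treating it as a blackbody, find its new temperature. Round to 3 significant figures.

T₂ ≈ 898 K

P ∝ T⁴, so T₂/T₁ = (P₂/P₁)^(1/4) = (3.66)^(1/4) = 1.38315.
T₂ = 649.1 × 1.38315 = 898 K.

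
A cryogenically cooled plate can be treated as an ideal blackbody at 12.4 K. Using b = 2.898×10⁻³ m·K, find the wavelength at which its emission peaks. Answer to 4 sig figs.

λ_max ≈ 0.2337 mm

Wien's displacement law: λ_max = b/T = (2.898×10⁻³ m·K)/(12.4 K) = 2.3371×10⁻⁴ m.
That is 0.2337 mm, in the infrared range.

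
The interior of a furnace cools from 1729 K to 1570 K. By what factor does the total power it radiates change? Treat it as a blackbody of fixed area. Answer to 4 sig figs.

P ∝ T⁴, so P₂/P₁ = (T₂/T₁)⁴ = (1570/1729)⁴ = (0.908039)⁴ = 0.6799.

P₂/P₁ ≈ 0.6799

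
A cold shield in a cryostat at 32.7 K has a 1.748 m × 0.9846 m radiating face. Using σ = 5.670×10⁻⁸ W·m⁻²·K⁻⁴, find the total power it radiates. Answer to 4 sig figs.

P ≈ 0.1116 W

Area A = 1.748 × 0.9846 = 1.72108 m².
P = σAT⁴ = 5.670×10⁻⁸ × 1.72108 × (32.7)⁴ = 0.1116 W.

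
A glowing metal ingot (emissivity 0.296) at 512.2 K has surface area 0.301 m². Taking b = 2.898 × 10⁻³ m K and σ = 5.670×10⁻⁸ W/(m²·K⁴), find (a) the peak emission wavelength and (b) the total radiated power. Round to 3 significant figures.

λ_max ≈ 5.66 μm; P ≈ 348 W

(a) λ_max = b/T = 2.898×10⁻³/512.2 = 5.658×10⁻⁶ m = 5.66 μm.
Area A = 0.301 m².
(b) P = εσAT⁴ = 0.296×5.670×10⁻⁸×0.301×(512.2)⁴ = 348 W.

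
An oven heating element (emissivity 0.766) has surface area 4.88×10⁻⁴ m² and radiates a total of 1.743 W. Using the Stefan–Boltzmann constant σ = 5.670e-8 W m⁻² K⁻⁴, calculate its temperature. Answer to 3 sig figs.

Area A = 4.88×10⁻⁴ m².
P = εσAT⁴ ⇒ T = (P/(εσA))^(1/4) = (1.743/(0.766×5.670×10⁻⁸×4.88×10⁻⁴))^(1/4) = 536 K.

T ≈ 536 K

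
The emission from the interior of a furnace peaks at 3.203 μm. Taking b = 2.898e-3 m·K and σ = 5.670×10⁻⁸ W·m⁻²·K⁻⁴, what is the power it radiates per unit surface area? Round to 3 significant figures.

Wien's law: T = b/λ_max = 2.898×10⁻³/3.203×10⁻⁶ = 904.777 K.
Then I = σT⁴ = 5.670×10⁻⁸×(904.777)⁴ = 3.80×10⁴ W/m².

I ≈ 3.80×10⁴ W/m²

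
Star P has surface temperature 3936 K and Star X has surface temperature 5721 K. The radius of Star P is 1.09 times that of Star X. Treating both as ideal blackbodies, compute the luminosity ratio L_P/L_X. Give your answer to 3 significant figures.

L ∝ R²T⁴, so L_P/L_X = (R_P/R_X)²(T_P/T_X)⁴ = (1.09)² × (3936/5721)⁴ = 1.1881 × 0.224044 = 0.266.

L_P/L_X ≈ 0.266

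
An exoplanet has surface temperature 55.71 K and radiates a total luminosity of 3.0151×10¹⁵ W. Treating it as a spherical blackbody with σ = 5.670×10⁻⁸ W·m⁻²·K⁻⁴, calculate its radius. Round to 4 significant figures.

R ≈ 2.096×10⁷ m

L = 4πR²σT⁴ ⇒ R = √(L/(4πσT⁴)).
σT⁴ = 0.546155 W/m², so R = √(3.0151×10¹⁵/(4π×0.546155)) = 2.096×10⁷ m.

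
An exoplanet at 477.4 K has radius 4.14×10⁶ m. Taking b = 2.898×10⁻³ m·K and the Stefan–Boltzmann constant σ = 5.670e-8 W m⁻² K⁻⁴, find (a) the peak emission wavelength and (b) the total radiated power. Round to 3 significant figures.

(a) λ_max = b/T = 2.898×10⁻³/477.4 = 6.070×10⁻⁶ m = 6.07 μm.
Surface area A = 4πR² = 4π(4.14×10⁶ m)² = 2.15383×10¹⁴ m².
(b) P = σAT⁴ = 5.670×10⁻⁸×2.15383×10¹⁴×(477.4)⁴ = 6.34×10¹⁷ W.

λ_max ≈ 6.07 μm; P ≈ 6.34×10¹⁷ W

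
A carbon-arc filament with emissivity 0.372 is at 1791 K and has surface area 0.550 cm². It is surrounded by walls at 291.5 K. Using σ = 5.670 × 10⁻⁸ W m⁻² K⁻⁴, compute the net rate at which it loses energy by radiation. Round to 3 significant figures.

Area A = 0.550 cm² = 5.50×10⁻⁵ m².
Net radiated power P_net = εσA(T⁴ − T₀⁴) = 0.372×5.670×10⁻⁸×5.50×10⁻⁵×(1791⁴ − 291.5⁴).
T⁴ − T₀⁴ = 1.02892×10¹³ − 7.22028×10⁹ = 1.02820×10¹³ K⁴, so P_net = 11.9 W.

Net loss ≈ 11.9 W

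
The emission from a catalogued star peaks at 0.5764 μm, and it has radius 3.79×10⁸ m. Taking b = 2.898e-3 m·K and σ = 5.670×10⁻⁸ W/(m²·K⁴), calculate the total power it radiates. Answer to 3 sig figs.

P ≈ 6.54×10²⁵ W

Wien's law: T = b/λ_max = 2.898×10⁻³/5.764×10⁻⁷ = 5027.76 K.
Surface area A = 4πR² = 4π(3.79×10⁸ m)² = 1.80505×10¹⁸ m².
Then P = σAT⁴ = 5.670×10⁻⁸×1.80505×10¹⁸×(5027.76)⁴ = 6.54×10²⁵ W.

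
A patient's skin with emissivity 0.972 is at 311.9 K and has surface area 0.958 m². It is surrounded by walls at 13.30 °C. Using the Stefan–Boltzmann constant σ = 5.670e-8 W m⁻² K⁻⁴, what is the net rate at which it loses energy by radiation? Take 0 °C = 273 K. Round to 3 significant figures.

Surroundings: T = 13.30 °C + 273 = 286.30 K.
Area A = 0.958 m².
Net radiated power P_net = εσA(T⁴ − T₀⁴) = 0.972×5.670×10⁻⁸×0.958×(311.9⁴ − 286.30⁴).
T⁴ − T₀⁴ = 9.46371×10⁹ − 6.71870×10⁹ = 2.74501×10⁹ K⁴, so P_net = 145 W.

Net loss ≈ 145 W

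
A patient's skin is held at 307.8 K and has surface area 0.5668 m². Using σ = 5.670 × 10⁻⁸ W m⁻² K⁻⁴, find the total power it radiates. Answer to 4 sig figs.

Area A = 0.5668 m².
P = σAT⁴ = 5.670×10⁻⁸ × 0.5668 × (307.8)⁴ = 288.5 W.

P ≈ 288.5 W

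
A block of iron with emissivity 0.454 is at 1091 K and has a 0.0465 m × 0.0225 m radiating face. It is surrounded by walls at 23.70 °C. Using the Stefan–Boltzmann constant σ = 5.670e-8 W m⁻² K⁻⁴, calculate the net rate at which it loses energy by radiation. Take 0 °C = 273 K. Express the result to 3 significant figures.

Net loss ≈ 37.9 W

Surroundings: T = 23.70 °C + 273 = 296.70 K.
Area A = 0.0465 × 0.0225 = 1.04625×10⁻³ m².
Net radiated power P_net = εσA(T⁴ − T₀⁴) = 0.454×5.670×10⁻⁸×1.04625×10⁻³×(1091⁴ − 296.70⁴).
T⁴ − T₀⁴ = 1.41677×10¹² − 7.74944×10⁹ = 1.40902×10¹² K⁴, so P_net = 37.9 W.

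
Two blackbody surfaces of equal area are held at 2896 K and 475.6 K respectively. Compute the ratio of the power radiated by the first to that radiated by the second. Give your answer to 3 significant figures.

With equal areas, P₁/P₂ = (T₁/T₂)⁴ = (2896/475.6)⁴ = 1.37×10³.

P₁/P₂ ≈ 1.37×10³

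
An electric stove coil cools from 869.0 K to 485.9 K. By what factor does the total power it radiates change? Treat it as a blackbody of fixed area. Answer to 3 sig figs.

P₂/P₁ ≈ 0.0977

P ∝ T⁴, so P₂/P₁ = (T₂/T₁)⁴ = (485.9/869.0)⁴ = (0.559148)⁴ = 0.0977.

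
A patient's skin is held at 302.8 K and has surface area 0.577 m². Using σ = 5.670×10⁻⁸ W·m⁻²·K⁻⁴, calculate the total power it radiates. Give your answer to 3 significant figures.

P ≈ 275 W

Area A = 0.577 m².
P = σAT⁴ = 5.670×10⁻⁸ × 0.577 × (302.8)⁴ = 275 W.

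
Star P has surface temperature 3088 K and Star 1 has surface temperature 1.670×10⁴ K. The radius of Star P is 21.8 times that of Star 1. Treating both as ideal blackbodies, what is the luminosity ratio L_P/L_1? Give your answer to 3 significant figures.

L ∝ R²T⁴, so L_P/L_1 = (R_P/R_1)²(T_P/T_1)⁴ = (21.8)² × (3088/1.670×10⁴)⁴ = 475.24 × 1.16908×10⁻³ = 0.556.

L_P/L_1 ≈ 0.556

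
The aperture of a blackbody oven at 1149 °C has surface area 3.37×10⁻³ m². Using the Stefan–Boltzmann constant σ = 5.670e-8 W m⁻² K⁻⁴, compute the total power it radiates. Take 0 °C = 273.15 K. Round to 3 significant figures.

T = 1149 °C + 273.15 = 1422.15 K.
Area A = 3.37×10⁻³ m².
P = σAT⁴ = 5.670×10⁻⁸ × 3.37×10⁻³ × (1422.15)⁴ = 782 W.

P ≈ 782 W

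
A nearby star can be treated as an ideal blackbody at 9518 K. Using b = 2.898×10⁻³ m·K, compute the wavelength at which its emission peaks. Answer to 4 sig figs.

λ_max ≈ 304.5 nm

Wien's displacement law: λ_max = b/T = (2.898×10⁻³ m·K)/(9518 K) = 3.0448×10⁻⁷ m.
That is 304.5 nm, in the ultraviolet range.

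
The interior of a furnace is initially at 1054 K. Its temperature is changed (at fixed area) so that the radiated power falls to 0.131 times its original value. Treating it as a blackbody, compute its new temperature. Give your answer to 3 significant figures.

T₂ ≈ 634 K

P ∝ T⁴, so T₂/T₁ = (P₂/P₁)^(1/4) = (0.131)^(1/4) = 0.601614.
T₂ = 1054 × 0.601614 = 634 K.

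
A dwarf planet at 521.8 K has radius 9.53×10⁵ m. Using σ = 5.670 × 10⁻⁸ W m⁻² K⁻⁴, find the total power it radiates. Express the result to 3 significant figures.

Surface area A = 4πR² = 4π(9.53×10⁵ m)² = 1.14129×10¹³ m².
P = σAT⁴ = 5.670×10⁻⁸ × 1.14129×10¹³ × (521.8)⁴ = 4.80×10¹⁶ W.

P ≈ 4.80×10¹⁶ W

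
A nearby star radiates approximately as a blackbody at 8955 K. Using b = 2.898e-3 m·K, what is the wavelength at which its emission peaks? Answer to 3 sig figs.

Wien's displacement law: λ_max = b/T = (2.898×10⁻³ m·K)/(8955 K) = 3.236×10⁻⁷ m.
That is 0.324 μm, in the ultraviolet range.

λ_max ≈ 0.324 μm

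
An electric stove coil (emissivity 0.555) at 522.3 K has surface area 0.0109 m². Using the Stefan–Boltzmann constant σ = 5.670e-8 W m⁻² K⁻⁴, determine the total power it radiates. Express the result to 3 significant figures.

Area A = 0.0109 m².
P = εσAT⁴ = 0.555 × 5.670×10⁻⁸ × 0.0109 × (522.3)⁴ = 25.5 W.

P ≈ 25.5 W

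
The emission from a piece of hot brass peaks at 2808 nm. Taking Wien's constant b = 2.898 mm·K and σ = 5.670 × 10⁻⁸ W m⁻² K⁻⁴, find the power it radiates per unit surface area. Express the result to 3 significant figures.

Wien's law: T = b/λ_max = 2.898×10⁻³/2.808×10⁻⁶ = 1032.05 K.
Then I = σT⁴ = 5.670×10⁻⁸×(1032.05)⁴ = 6.43×10⁴ W/m².

I ≈ 6.43×10⁴ W/m²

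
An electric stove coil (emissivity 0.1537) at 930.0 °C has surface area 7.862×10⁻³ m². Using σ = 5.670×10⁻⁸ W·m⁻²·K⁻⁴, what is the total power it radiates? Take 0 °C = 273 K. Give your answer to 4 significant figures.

P ≈ 143.5 W

T = 930.0 °C + 273 = 1203.0 K.
Area A = 7.862×10⁻³ m².
P = εσAT⁴ = 0.1537 × 5.670×10⁻⁸ × 7.862×10⁻³ × (1203.0)⁴ = 143.5 W.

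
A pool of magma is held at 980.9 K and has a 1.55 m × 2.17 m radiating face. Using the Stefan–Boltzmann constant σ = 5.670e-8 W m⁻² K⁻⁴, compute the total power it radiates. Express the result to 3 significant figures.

Area A = 1.55 × 2.17 = 3.3635 m².
P = σAT⁴ = 5.670×10⁻⁸ × 3.3635 × (980.9)⁴ = 1.77×10⁵ W.

P ≈ 1.77×10⁵ W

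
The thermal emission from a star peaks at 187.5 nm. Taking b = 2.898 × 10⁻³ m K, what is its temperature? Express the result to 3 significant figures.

T ≈ 1.55×10⁴ K

Wien's law gives T = b/λ_max = (2.898×10⁻³ m·K)/(1.875×10⁻⁷ m) = 1.55×10⁴ K.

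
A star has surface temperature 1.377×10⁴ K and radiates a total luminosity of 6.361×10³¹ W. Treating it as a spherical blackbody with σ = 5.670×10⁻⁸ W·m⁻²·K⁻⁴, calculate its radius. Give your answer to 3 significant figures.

L = 4πR²σT⁴ ⇒ R = √(L/(4πσT⁴)).
σT⁴ = 2.03854×10⁹ W/m², so R = √(6.361×10³¹/(4π×2.03854×10⁹)) = 4.98×10¹⁰ m.

R ≈ 4.98×10¹⁰ m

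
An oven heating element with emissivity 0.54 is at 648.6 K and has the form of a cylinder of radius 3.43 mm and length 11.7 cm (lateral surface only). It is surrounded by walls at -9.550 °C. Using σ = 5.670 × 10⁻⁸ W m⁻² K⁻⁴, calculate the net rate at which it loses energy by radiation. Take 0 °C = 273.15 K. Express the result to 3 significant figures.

Net loss ≈ 13.3 W

Surroundings: T = -9.550 °C + 273.15 = 263.600 K.
Lateral area A = 2πrL = 2π×3.43×10⁻³×0.117 = 2.52151×10⁻³ m².
Net radiated power P_net = εσA(T⁴ − T₀⁴) = 0.54×5.670×10⁻⁸×2.52151×10⁻³×(648.6⁴ − 263.600⁴).
T⁴ − T₀⁴ = 1.76973×10¹¹ − 4.82816×10⁹ = 1.72145×10¹¹ K⁴, so P_net = 13.3 W.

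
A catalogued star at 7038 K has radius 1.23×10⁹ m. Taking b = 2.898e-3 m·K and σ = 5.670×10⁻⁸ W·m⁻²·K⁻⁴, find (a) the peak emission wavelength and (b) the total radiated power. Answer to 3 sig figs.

λ_max ≈ 412 nm; P ≈ 2.64×10²⁷ W

(a) λ_max = b/T = 2.898×10⁻³/7038 = 4.118×10⁻⁷ m = 412 nm.
Surface area A = 4πR² = 4π(1.23×10⁹ m)² = 1.90117×10¹⁹ m².
(b) P = σAT⁴ = 5.670×10⁻⁸×1.90117×10¹⁹×(7038)⁴ = 2.64×10²⁷ W.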